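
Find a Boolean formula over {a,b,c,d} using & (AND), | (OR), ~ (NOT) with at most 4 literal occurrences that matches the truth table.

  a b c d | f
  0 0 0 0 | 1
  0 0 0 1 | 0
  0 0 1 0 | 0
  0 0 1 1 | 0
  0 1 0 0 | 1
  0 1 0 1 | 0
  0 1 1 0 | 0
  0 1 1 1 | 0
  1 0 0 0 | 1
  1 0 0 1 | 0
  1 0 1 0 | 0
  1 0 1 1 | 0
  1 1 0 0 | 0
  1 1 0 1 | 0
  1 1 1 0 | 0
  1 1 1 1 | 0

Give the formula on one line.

  ~c = 1100110011001100
  ~d = 1010101010101010
  ~b = 1111000011110000
  ~a = 1111111100000000
  (~b | ~a) = 1111111111110000
  (~d & (~b | ~a)) = 1010101010100000
  (~c & (~d & (~b | ~a))) = 1000100010000000

(~c & (~d & (~b | ~a)))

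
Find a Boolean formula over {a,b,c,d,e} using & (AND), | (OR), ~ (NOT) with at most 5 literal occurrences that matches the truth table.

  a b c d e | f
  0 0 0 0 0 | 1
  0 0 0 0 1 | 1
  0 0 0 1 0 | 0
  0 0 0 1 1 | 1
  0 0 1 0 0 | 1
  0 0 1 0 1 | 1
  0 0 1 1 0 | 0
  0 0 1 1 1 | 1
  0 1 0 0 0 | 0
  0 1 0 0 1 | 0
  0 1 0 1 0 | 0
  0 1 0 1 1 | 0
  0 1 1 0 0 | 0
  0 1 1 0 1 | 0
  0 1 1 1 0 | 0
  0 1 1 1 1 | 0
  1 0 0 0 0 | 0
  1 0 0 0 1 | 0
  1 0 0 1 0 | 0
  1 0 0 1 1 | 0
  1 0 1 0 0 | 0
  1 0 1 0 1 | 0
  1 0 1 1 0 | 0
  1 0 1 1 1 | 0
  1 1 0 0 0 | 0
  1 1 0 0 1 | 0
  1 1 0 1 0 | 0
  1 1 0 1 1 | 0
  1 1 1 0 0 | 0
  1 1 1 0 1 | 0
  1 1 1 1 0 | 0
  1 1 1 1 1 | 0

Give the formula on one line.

  ~b = 11111111000000001111111100000000
  ~a = 11111111111111110000000000000000
  ~d = 11001100110011001100110011001100
  (d & e) = 00010001000100010001000100010001
  (~d | (d & e)) = 11011101110111011101110111011101
  (~a & (~d | (d & e))) = 11011101110111010000000000000000
  (~b & (~a & (~d | (d & e)))) = 11011101000000000000000000000000

(~b & (~a & (~d | (d & e))))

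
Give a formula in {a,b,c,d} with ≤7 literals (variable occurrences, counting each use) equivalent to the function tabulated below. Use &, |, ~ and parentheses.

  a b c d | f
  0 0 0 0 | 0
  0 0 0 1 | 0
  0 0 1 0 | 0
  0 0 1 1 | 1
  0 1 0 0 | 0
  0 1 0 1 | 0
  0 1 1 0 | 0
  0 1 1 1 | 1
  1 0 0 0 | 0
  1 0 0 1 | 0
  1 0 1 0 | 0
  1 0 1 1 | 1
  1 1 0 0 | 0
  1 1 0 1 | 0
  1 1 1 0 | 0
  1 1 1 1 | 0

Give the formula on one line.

((c & d) & (~b | ~a))

  (c & d) = 0001000100010001
  ~b = 1111000011110000
  ~a = 1111111100000000
  (~b | ~a) = 1111111111110000
  ((c & d) & (~b | ~a)) = 0001000100010000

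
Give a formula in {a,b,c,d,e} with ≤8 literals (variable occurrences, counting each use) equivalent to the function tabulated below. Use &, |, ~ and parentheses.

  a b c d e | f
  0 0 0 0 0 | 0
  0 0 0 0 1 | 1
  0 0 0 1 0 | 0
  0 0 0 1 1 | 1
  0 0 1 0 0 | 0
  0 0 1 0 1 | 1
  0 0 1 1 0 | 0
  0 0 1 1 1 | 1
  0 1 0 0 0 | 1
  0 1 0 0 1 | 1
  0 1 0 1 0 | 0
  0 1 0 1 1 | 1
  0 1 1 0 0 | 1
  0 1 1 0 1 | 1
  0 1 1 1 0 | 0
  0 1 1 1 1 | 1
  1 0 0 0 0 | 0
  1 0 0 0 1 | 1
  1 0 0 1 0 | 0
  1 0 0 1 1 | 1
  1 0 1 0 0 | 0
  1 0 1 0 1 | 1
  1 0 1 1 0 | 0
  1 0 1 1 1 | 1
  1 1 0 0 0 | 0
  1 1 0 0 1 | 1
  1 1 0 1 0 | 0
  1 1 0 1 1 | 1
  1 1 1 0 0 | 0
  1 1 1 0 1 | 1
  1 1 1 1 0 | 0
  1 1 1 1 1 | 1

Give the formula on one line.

  (b | a) = 00000000111111111111111111111111
  ~a = 11111111111111110000000000000000
  ~d = 11001100110011001100110011001100
  (~a & ~d) = 11001100110011000000000000000000
  ((b | a) & (~a & ~d)) = 00000000110011000000000000000000
  (e | ((b | a) & (~a & ~d))) = 01010101110111010101010101010101

(e | ((b | a) & (~a & ~d)))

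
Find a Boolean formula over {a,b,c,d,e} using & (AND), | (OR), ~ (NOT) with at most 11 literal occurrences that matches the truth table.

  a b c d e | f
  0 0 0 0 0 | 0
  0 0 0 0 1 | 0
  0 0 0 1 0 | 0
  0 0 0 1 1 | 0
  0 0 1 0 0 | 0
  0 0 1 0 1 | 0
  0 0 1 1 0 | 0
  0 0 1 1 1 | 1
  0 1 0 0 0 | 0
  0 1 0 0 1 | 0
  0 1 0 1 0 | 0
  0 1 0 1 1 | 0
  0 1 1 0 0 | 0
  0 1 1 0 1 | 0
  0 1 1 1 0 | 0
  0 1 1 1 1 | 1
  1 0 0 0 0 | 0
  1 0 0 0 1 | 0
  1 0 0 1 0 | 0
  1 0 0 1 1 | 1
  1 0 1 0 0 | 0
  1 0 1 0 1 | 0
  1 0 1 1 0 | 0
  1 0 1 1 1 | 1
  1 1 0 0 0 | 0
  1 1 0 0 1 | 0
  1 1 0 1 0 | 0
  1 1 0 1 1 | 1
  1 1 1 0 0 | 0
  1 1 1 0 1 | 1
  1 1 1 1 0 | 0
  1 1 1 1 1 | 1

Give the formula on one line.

(((d | (b & c)) & (((d | (a & c)) & c) | a)) & e)

  (b & c) = 00000000000011110000000000001111
  (d | (b & c)) = 00110011001111110011001100111111
  (a & c) = 00000000000000000000111100001111
  (d | (a & c)) = 00110011001100110011111100111111
  ((d | (a & c)) & c) = 00000011000000110000111100001111
  (((d | (a & c)) & c) | a) = 00000011000000111111111111111111
  ((d | (b & c)) & (((d | (a & c)) & c) | a)) = 00000011000000110011001100111111
  (((d | (b & c)) & (((d | (a & c)) & c) | a)) & e) = 00000001000000010001000100010101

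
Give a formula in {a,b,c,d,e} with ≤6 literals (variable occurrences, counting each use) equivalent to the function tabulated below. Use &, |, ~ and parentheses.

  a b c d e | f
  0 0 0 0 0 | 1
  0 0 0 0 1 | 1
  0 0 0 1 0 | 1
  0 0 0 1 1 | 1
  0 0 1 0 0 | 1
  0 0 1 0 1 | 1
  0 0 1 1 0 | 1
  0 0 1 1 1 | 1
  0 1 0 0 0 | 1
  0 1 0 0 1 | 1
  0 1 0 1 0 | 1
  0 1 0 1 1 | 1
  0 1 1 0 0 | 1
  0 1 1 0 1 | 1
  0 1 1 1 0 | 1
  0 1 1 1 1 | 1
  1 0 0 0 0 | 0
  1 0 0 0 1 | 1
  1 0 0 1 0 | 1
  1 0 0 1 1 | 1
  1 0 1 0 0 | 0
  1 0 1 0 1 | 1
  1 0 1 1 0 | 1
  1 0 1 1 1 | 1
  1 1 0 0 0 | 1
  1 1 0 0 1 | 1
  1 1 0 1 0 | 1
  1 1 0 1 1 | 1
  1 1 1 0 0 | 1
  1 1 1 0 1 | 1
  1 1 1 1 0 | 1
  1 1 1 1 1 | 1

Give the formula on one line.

  ~b = 11111111000000001111111100000000
  (e & ~b) = 01010101000000000101010100000000
  (b | (e & ~b)) = 01010101111111110101010111111111
  ~a = 11111111111111110000000000000000
  (d | ~a) = 11111111111111110011001100110011
  ((b | (e & ~b)) | (d | ~a)) = 11111111111111110111011111111111

((b | (e & ~b)) | (d | ~a))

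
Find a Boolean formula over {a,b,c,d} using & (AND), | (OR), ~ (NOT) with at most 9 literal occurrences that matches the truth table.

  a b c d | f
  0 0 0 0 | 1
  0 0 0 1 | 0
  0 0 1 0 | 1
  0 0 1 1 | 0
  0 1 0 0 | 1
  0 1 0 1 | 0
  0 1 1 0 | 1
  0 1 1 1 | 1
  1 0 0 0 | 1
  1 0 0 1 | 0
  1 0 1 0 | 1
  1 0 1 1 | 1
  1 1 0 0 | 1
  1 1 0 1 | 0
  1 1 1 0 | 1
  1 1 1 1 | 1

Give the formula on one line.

(((a | (b & d)) & ((d | a) & c)) | ~d)

  (b & d) = 0000010100000101
  (a | (b & d)) = 0000010111111111
  (d | a) = 0101010111111111
  ((d | a) & c) = 0001000100110011
  ((a | (b & d)) & ((d | a) & c)) = 0000000100110011
  ~d = 1010101010101010
  (((a | (b & d)) & ((d | a) & c)) | ~d) = 1010101110111011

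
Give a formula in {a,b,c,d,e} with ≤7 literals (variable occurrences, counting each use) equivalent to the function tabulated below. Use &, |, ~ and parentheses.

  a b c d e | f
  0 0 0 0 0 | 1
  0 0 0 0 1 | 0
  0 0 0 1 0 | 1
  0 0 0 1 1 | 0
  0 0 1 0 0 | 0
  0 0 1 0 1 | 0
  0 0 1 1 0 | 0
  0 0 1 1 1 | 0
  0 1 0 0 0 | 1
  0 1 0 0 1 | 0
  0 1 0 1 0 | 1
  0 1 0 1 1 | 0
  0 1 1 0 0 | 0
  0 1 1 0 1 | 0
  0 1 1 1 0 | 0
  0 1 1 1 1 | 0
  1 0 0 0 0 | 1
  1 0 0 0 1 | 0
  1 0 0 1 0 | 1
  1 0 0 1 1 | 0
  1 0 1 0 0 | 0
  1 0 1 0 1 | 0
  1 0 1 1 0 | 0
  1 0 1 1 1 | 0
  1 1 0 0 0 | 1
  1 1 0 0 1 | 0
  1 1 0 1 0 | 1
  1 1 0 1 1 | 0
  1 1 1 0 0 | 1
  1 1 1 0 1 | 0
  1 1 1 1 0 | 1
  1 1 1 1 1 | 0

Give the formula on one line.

  ~e = 10101010101010101010101010101010
  ~c = 11110000111100001111000011110000
  (b & a) = 00000000000000000000000011111111
  (~c | (b & a)) = 11110000111100001111000011111111
  (~e & (~c | (b & a))) = 10100000101000001010000010101010

(~e & (~c | (b & a)))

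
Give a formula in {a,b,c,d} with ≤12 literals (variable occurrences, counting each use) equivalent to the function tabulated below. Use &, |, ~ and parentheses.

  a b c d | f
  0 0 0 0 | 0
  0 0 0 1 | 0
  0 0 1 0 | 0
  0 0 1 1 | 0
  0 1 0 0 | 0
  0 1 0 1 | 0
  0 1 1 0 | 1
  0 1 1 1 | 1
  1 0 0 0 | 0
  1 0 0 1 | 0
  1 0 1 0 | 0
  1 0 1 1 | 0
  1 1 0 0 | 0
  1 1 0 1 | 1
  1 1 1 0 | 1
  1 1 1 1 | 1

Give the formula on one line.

  (b & c) = 0000001100000011
  ((b & c) | a) = 0000001111111111
  ~a = 1111111100000000
  (~a & d) = 0101010100000000
  (b | (~a & d)) = 0101111100001111
  ((b | (~a & d)) | ~a) = 1111111100001111
  (((b & c) | a) & ((b | (~a & d)) | ~a)) = 0000001100001111
  (d | c) = 0111011101110111
  ((((b & c) | a) & ((b | (~a & d)) | ~a)) & (d | c)) = 0000001100000111

((((b & c) | a) & ((b | (~a & d)) | ~a)) & (d | c))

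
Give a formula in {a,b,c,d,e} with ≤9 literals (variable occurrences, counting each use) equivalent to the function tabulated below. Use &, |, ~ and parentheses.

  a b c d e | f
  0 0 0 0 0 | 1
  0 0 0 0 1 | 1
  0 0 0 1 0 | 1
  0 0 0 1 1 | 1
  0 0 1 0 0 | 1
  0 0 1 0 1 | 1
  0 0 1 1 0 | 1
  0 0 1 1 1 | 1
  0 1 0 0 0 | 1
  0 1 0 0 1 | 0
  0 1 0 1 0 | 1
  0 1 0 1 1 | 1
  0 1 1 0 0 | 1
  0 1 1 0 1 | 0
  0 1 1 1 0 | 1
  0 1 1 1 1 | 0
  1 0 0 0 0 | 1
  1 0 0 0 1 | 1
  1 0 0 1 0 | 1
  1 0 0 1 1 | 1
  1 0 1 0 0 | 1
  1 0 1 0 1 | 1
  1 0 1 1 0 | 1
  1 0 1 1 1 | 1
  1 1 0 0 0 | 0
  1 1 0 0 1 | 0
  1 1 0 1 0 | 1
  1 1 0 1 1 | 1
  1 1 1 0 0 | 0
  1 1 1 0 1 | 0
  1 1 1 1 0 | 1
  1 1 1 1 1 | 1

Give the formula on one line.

(((~c & (d | c)) | (~a & ~e)) | ((b & (a & d)) | ~b))

  ~c = 11110000111100001111000011110000
  (d | c) = 00111111001111110011111100111111
  (~c & (d | c)) = 00110000001100000011000000110000
  ~a = 11111111111111110000000000000000
  ~e = 10101010101010101010101010101010
  (~a & ~e) = 10101010101010100000000000000000
  ((~c & (d | c)) | (~a & ~e)) = 10111010101110100011000000110000
  (a & d) = 00000000000000000011001100110011
  (b & (a & d)) = 00000000000000000000000000110011
  ~b = 11111111000000001111111100000000
  ((b & (a & d)) | ~b) = 11111111000000001111111100110011
  (((~c & (d | c)) | (~a & ~e)) | ((b & (a & d)) | ~b)) = 11111111101110101111111100110011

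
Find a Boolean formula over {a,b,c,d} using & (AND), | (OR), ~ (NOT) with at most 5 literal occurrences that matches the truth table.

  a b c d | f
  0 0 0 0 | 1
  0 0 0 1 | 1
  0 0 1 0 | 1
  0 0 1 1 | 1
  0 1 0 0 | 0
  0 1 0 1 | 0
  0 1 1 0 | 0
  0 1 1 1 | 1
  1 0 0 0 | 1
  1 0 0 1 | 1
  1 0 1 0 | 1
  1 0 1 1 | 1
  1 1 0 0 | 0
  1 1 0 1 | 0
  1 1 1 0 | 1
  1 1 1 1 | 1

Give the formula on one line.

(~b | (c & ((d | ~c) | a)))

  ~b = 1111000011110000
  ~c = 1100110011001100
  (d | ~c) = 1101110111011101
  ((d | ~c) | a) = 1101110111111111
  (c & ((d | ~c) | a)) = 0001000100110011
  (~b | (c & ((d | ~c) | a))) = 1111000111110011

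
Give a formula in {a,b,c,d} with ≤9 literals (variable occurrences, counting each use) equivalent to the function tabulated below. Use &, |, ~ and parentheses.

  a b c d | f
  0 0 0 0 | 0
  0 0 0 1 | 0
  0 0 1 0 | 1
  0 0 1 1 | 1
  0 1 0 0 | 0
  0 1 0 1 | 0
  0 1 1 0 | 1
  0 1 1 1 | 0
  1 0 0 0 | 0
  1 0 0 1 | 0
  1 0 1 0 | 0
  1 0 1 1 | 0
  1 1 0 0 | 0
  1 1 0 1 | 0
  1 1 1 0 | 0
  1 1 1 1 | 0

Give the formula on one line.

  ~a = 1111111100000000
  (c & ~a) = 0011001100000000
  ~b = 1111000011110000
  (~b & c) = 0011000000110000
  ~d = 1010101010101010
  (c & ~b) = 0011000000110000
  (~d & b) = 0000101000001010
  ((c & ~b) | (~d & b)) = 0011101000111010
  (~d & ((c & ~b) | (~d & b))) = 0010101000101010
  ((~b & c) | (~d & ((c & ~b) | (~d & b)))) = 0011101000111010
  ((c & ~a) & ((~b & c) | (~d & ((c & ~b) | (~d & b))))) = 0011001000000000

((c & ~a) & ((~b & c) | (~d & ((c & ~b) | (~d & b)))))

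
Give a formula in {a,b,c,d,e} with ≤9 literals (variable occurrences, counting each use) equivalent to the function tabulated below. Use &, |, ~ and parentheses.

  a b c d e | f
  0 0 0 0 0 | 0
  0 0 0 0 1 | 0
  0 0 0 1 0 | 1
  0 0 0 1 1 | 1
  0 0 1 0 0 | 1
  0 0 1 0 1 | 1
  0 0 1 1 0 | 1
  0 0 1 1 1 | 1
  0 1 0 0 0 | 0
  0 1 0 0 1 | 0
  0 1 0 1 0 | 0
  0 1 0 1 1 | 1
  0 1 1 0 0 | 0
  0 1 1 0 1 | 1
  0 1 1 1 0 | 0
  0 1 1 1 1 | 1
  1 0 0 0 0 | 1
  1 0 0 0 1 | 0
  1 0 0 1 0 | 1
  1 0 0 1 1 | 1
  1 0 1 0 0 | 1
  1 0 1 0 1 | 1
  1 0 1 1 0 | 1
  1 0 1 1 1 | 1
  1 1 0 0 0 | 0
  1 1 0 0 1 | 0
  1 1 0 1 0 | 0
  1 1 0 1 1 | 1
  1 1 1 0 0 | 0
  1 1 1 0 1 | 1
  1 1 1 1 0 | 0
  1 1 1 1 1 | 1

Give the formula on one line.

  ~e = 10101010101010101010101010101010
  (d | ~e) = 10111011101110111011101110111011
  (c | (d | ~e)) = 10111111101111111011111110111111
  (a | d) = 00110011001100111111111111111111
  ~a = 11111111111111110000000000000000
  (~a & c) = 00001111000011110000000000000000
  ((a | d) | (~a & c)) = 00111111001111111111111111111111
  ((c | (d | ~e)) & ((a | d) | (~a & c))) = 00111111001111111011111110111111
  ~b = 11111111000000001111111100000000
  (~b | e) = 11111111010101011111111101010101
  (((c | (d | ~e)) & ((a | d) | (~a & c))) & (~b | e)) = 00111111000101011011111100010101

(((c | (d | ~e)) & ((a | d) | (~a & c))) & (~b | e))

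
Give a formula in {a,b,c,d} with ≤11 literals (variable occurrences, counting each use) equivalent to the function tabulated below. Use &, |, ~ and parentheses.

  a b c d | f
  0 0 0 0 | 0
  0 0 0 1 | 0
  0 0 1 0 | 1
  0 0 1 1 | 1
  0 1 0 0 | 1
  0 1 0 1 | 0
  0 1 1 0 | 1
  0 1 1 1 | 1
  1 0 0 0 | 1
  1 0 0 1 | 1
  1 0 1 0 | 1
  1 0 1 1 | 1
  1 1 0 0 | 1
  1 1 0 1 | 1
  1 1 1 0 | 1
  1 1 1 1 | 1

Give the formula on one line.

((c | (~c & (c | a))) | ((b & ~d) | (a & c)))

  ~c = 1100110011001100
  (c | a) = 0011001111111111
  (~c & (c | a)) = 0000000011001100
  (c | (~c & (c | a))) = 0011001111111111
  ~d = 1010101010101010
  (b & ~d) = 0000101000001010
  (a & c) = 0000000000110011
  ((b & ~d) | (a & c)) = 0000101000111011
  ((c | (~c & (c | a))) | ((b & ~d) | (a & c))) = 0011101111111111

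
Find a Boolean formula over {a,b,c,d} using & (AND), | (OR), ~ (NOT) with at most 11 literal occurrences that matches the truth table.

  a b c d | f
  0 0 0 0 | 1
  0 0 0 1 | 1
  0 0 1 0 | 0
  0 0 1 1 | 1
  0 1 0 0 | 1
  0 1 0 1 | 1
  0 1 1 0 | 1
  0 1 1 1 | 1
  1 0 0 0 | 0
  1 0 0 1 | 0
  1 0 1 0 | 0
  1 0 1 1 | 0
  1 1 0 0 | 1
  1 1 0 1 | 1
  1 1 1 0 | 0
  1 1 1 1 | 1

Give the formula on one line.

((((((b & ~c) | ~b) | ~a) & (b | ~c)) | d) & (b | ~a))

  ~c = 1100110011001100
  (b & ~c) = 0000110000001100
  ~b = 1111000011110000
  ((b & ~c) | ~b) = 1111110011111100
  ~a = 1111111100000000
  (((b & ~c) | ~b) | ~a) = 1111111111111100
  (b | ~c) = 1100111111001111
  ((((b & ~c) | ~b) | ~a) & (b | ~c)) = 1100111111001100
  (((((b & ~c) | ~b) | ~a) & (b | ~c)) | d) = 1101111111011101
  (b | ~a) = 1111111100001111
  ((((((b & ~c) | ~b) | ~a) & (b | ~c)) | d) & (b | ~a)) = 1101111100001101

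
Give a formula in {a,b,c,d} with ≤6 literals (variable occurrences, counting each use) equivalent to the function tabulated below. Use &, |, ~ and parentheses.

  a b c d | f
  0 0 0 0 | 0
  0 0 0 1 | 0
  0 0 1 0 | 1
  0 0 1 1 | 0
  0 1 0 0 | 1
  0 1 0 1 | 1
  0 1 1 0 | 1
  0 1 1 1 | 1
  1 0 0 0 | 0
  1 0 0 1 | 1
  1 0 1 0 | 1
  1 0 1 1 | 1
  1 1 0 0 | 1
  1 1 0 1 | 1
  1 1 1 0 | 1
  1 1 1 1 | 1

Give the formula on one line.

(((~d | a) & ((d | c) | b)) | b)

  ~d = 1010101010101010
  (~d | a) = 1010101011111111
  (d | c) = 0111011101110111
  ((d | c) | b) = 0111111101111111
  ((~d | a) & ((d | c) | b)) = 0010101001111111
  (((~d | a) & ((d | c) | b)) | b) = 0010111101111111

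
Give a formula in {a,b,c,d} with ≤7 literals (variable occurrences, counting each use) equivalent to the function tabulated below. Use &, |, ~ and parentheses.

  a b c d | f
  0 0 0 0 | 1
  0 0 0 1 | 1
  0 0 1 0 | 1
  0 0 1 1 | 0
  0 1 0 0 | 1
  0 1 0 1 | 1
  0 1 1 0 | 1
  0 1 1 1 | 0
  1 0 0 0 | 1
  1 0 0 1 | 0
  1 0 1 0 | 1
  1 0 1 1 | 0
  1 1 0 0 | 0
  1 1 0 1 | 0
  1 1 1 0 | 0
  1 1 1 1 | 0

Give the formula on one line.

  ~d = 1010101010101010
  ~c = 1100110011001100
  ~a = 1111111100000000
  (~c & ~a) = 1100110000000000
  (~d | (~c & ~a)) = 1110111010101010
  (d & (~d | (~c & ~a))) = 0100010000000000
  (~d | (d & (~d | (~c & ~a)))) = 1110111010101010
  ~b = 1111000011110000
  (~a | ~b) = 1111111111110000
  ((~d | (d & (~d | (~c & ~a)))) & (~a | ~b)) = 1110111010100000

((~d | (d & (~d | (~c & ~a)))) & (~a | ~b))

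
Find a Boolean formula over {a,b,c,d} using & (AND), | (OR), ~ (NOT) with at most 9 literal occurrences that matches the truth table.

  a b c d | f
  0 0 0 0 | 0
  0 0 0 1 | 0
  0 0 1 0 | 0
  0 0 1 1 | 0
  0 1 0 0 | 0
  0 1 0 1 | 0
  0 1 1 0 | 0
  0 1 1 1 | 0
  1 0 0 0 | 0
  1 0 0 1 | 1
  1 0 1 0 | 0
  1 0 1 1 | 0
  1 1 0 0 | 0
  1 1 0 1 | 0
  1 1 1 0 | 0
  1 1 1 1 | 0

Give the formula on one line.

  ~c = 1100110011001100
  ~b = 1111000011110000
  (~c & ~b) = 1100000011000000
  (d & ~b) = 0101000001010000
  ((~c & ~b) & (d & ~b)) = 0100000001000000
  (a & ~c) = 0000000011001100
  ~d = 1010101010101010
  ((a & ~c) | ~d) = 1010101011101110
  (c | ~b) = 1111001111110011
  (((a & ~c) | ~d) & (c | ~b)) = 1010001011100010
  (((~c & ~b) & (d & ~b)) & (((a & ~c) | ~d) & (c | ~b))) = 0000000001000000

(((~c & ~b) & (d & ~b)) & (((a & ~c) | ~d) & (c | ~b)))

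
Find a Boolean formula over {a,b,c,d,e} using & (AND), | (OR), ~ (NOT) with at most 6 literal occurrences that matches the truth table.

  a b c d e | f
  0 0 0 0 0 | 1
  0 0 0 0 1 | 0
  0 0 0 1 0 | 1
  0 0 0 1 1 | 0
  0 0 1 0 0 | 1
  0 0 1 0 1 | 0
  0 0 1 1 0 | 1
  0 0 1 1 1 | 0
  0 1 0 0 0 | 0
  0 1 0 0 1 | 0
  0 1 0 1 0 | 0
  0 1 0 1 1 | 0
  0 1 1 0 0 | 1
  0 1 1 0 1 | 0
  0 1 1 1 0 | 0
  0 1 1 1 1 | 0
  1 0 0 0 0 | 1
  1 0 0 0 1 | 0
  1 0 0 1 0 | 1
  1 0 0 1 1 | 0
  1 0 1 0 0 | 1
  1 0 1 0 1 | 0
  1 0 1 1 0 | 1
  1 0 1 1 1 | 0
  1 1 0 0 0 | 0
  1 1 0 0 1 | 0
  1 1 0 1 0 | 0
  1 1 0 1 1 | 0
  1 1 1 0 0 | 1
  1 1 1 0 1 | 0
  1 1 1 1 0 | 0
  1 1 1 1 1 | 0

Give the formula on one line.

  ~b = 11111111000000001111111100000000
  ~d = 11001100110011001100110011001100
  ~c = 11110000111100001111000011110000
  (~d | ~c) = 11111100111111001111110011111100
  ((~d | ~c) & c) = 00001100000011000000110000001100
  (~b | ((~d | ~c) & c)) = 11111111000011001111111100001100
  ~e = 10101010101010101010101010101010
  ((~b | ((~d | ~c) & c)) & ~e) = 10101010000010001010101000001000

((~b | ((~d | ~c) & c)) & ~e)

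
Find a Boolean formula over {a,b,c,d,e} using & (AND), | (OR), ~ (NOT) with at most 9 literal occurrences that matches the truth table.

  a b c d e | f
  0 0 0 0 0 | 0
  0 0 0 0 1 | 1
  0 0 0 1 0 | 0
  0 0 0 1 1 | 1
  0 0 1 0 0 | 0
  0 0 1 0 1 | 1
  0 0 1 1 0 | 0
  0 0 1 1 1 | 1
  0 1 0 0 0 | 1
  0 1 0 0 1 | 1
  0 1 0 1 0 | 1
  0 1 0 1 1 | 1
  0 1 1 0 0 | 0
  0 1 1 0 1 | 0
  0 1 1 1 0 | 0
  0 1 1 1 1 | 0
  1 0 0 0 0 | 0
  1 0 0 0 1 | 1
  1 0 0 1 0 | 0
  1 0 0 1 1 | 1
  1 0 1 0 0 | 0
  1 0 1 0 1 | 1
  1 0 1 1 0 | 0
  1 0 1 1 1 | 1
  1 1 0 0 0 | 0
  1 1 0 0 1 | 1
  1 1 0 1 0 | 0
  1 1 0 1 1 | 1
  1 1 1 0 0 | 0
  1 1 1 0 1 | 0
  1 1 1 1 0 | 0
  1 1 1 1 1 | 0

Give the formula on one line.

  ~b = 11111111000000001111111100000000
  ~c = 11110000111100001111000011110000
  (~b | ~c) = 11111111111100001111111111110000
  (b | e) = 01010101111111110101010111111111
  ~a = 11111111111111110000000000000000
  ((b | e) & ~a) = 01010101111111110000000000000000
  (((b | e) & ~a) | e) = 01010101111111110101010101010101
  ((~b | ~c) & (((b | e) & ~a) | e)) = 01010101111100000101010101010000

((~b | ~c) & (((b | e) & ~a) | e))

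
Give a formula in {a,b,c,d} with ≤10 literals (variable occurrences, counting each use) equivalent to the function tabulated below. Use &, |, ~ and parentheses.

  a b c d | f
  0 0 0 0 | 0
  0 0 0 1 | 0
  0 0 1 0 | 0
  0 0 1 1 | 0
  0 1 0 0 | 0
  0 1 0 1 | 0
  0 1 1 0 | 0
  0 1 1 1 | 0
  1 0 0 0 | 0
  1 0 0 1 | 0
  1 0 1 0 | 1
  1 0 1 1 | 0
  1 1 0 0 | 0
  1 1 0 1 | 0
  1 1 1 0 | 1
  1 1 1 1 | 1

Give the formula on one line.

(((c | ~d) & ((c & ~d) | (b & d))) & a)

  ~d = 1010101010101010
  (c | ~d) = 1011101110111011
  (c & ~d) = 0010001000100010
  (b & d) = 0000010100000101
  ((c & ~d) | (b & d)) = 0010011100100111
  ((c | ~d) & ((c & ~d) | (b & d))) = 0010001100100011
  (((c | ~d) & ((c & ~d) | (b & d))) & a) = 0000000000100011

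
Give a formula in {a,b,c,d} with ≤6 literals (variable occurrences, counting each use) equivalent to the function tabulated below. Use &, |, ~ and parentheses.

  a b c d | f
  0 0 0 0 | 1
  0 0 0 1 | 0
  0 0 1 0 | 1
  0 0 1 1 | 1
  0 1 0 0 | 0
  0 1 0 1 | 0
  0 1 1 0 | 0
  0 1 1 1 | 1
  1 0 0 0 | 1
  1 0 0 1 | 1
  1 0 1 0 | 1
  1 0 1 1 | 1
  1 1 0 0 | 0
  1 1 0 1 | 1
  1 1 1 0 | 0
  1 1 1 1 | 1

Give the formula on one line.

(((~d | c) | (~d | a)) & (d | ~b))

  ~d = 1010101010101010
  (~d | c) = 1011101110111011
  (~d | a) = 1010101011111111
  ((~d | c) | (~d | a)) = 1011101111111111
  ~b = 1111000011110000
  (d | ~b) = 1111010111110101
  (((~d | c) | (~d | a)) & (d | ~b)) = 1011000111110101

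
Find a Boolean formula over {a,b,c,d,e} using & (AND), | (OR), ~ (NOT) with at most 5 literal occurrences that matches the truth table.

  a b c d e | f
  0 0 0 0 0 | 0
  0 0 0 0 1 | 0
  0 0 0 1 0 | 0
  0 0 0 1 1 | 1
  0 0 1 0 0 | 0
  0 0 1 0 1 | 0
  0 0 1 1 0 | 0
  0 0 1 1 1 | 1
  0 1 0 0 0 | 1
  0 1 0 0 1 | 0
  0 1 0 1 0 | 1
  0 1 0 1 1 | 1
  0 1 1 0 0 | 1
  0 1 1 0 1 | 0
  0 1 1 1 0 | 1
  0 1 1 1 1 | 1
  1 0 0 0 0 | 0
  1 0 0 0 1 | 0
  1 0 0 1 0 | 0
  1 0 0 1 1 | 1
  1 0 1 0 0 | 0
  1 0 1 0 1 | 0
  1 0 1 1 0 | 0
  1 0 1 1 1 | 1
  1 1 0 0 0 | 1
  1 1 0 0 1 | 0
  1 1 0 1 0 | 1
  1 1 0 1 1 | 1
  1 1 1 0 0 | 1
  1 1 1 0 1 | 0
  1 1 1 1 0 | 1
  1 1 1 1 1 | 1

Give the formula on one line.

  (b | e) = 01010101111111110101010111111111
  ~e = 10101010101010101010101010101010
  (~e | d) = 10111011101110111011101110111011
  ((b | e) & (~e | d)) = 00010001101110110001000110111011

((b | e) & (~e | d))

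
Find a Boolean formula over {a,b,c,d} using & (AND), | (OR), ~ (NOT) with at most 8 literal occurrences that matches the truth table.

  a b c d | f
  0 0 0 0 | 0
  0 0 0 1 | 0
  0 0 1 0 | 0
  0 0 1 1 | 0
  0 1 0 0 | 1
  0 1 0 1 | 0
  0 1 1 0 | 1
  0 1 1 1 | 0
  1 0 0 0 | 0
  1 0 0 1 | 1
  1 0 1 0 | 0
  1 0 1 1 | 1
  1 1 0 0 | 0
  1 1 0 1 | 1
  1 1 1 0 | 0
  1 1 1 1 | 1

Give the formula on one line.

(((~a & ~d) & ((b | d) & ~a)) | (d & a))

  ~a = 1111111100000000
  ~d = 1010101010101010
  (~a & ~d) = 1010101000000000
  (b | d) = 0101111101011111
  ((b | d) & ~a) = 0101111100000000
  ((~a & ~d) & ((b | d) & ~a)) = 0000101000000000
  (d & a) = 0000000001010101
  (((~a & ~d) & ((b | d) & ~a)) | (d & a)) = 0000101001010101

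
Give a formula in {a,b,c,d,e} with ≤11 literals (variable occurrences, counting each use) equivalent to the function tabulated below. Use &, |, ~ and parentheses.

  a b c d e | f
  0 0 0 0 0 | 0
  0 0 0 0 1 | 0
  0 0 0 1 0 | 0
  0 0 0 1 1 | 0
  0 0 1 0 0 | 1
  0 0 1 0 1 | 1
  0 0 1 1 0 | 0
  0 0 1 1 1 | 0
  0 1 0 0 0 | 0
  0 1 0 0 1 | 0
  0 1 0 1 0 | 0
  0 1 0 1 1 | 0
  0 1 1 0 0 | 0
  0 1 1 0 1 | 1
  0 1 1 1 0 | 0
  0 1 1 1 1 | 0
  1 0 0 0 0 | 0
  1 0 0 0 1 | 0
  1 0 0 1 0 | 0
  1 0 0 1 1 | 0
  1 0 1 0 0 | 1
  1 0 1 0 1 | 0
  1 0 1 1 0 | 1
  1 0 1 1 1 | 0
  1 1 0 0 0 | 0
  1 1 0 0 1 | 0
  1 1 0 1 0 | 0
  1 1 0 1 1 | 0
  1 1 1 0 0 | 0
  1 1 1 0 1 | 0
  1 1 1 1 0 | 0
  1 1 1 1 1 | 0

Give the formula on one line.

(((~d | (~c | a)) & ((e | ~b) & c)) & (~a | (a & ~e)))

  ~d = 11001100110011001100110011001100
  ~c = 11110000111100001111000011110000
  (~c | a) = 11110000111100001111111111111111
  (~d | (~c | a)) = 11111100111111001111111111111111
  ~b = 11111111000000001111111100000000
  (e | ~b) = 11111111010101011111111101010101
  ((e | ~b) & c) = 00001111000001010000111100000101
  ((~d | (~c | a)) & ((e | ~b) & c)) = 00001100000001000000111100000101
  ~a = 11111111111111110000000000000000
  ~e = 10101010101010101010101010101010
  (a & ~e) = 00000000000000001010101010101010
  (~a | (a & ~e)) = 11111111111111111010101010101010
  (((~d | (~c | a)) & ((e | ~b) & c)) & (~a | (a & ~e))) = 00001100000001000000101000000000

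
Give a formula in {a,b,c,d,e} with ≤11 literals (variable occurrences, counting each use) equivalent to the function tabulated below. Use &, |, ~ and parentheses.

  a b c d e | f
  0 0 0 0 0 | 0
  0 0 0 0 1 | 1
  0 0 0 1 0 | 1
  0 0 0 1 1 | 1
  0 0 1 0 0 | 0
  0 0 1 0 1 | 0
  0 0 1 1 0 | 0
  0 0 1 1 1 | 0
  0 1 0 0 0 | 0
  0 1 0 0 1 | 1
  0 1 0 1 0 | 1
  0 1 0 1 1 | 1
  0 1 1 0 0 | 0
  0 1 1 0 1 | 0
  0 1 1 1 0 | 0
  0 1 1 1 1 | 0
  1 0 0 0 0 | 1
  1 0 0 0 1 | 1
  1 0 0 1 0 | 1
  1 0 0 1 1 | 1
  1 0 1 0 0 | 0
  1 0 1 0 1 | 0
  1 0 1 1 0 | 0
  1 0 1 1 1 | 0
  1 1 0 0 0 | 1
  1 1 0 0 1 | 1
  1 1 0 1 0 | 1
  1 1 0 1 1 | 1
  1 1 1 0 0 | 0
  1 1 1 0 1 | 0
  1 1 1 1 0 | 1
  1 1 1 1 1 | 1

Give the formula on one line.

  ~c = 11110000111100001111000011110000
  (~c & e) = 01010000010100000101000001010000
  (a | d) = 00110011001100111111111111111111
  (~c & (a | d)) = 00110000001100001111000011110000
  (a & d) = 00000000000000000011001100110011
  (b & (a & d)) = 00000000000000000000000000110011
  ((~c & (a | d)) | (b & (a & d))) = 00110000001100001111000011110011
  ((~c & e) | ((~c & (a | d)) | (b & (a & d)))) = 01110000011100001111000011110011

((~c & e) | ((~c & (a | d)) | (b & (a & d))))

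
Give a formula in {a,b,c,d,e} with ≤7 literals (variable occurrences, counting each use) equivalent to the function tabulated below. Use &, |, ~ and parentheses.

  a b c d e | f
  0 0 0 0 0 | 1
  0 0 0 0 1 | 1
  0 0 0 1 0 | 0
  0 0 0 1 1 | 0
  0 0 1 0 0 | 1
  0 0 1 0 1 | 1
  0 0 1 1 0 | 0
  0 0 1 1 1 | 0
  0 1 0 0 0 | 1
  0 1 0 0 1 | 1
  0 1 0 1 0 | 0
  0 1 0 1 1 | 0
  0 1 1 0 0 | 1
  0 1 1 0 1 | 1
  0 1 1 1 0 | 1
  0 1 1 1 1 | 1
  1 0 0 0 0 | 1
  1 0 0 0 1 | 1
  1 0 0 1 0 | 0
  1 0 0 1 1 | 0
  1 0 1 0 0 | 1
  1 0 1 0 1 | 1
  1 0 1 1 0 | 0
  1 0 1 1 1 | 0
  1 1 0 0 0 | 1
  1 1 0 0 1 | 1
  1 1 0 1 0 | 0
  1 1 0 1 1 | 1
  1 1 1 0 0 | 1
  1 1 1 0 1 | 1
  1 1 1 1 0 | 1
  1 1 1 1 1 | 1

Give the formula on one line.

((e & (b & a)) | ((b & c) | ~d))

  (b & a) = 00000000000000000000000011111111
  (e & (b & a)) = 00000000000000000000000001010101
  (b & c) = 00000000000011110000000000001111
  ~d = 11001100110011001100110011001100
  ((b & c) | ~d) = 11001100110011111100110011001111
  ((e & (b & a)) | ((b & c) | ~d)) = 11001100110011111100110011011111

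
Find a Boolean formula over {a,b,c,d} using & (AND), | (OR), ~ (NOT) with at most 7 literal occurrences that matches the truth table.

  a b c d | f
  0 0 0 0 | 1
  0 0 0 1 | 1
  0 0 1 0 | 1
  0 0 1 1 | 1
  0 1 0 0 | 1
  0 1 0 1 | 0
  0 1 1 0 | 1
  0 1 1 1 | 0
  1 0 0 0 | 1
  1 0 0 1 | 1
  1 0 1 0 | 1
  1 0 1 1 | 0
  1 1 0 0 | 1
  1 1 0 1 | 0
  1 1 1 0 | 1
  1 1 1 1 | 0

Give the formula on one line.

((a & ~d) | ((~c | ~a) & (~b | ~d)))

  ~d = 1010101010101010
  (a & ~d) = 0000000010101010
  ~c = 1100110011001100
  ~a = 1111111100000000
  (~c | ~a) = 1111111111001100
  ~b = 1111000011110000
  (~b | ~d) = 1111101011111010
  ((~c | ~a) & (~b | ~d)) = 1111101011001000
  ((a & ~d) | ((~c | ~a) & (~b | ~d))) = 1111101011101010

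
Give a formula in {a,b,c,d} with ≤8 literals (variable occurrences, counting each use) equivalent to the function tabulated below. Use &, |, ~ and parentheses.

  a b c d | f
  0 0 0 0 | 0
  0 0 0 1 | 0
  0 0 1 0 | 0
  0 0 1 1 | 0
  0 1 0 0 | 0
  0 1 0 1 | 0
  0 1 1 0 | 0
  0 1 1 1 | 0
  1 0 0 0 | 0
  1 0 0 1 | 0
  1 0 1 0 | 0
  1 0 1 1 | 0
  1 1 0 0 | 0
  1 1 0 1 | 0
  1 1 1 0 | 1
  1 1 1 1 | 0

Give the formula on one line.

(((~d & c) & ((~c | ~b) | a)) & b)

  ~d = 1010101010101010
  (~d & c) = 0010001000100010
  ~c = 1100110011001100
  ~b = 1111000011110000
  (~c | ~b) = 1111110011111100
  ((~c | ~b) | a) = 1111110011111111
  ((~d & c) & ((~c | ~b) | a)) = 0010000000100010
  (((~d & c) & ((~c | ~b) | a)) & b) = 0000000000000010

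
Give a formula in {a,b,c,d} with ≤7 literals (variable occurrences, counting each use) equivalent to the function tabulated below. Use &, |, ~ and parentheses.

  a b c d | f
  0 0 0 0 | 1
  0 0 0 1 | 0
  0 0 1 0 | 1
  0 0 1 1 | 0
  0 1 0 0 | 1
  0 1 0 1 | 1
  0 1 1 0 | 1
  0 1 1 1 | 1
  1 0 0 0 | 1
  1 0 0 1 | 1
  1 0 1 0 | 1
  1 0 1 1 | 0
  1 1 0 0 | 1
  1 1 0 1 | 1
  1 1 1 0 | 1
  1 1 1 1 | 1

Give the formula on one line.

((((~b & ~c) | b) & a) | ((b & d) | ~d))

  ~b = 1111000011110000
  ~c = 1100110011001100
  (~b & ~c) = 1100000011000000
  ((~b & ~c) | b) = 1100111111001111
  (((~b & ~c) | b) & a) = 0000000011001111
  (b & d) = 0000010100000101
  ~d = 1010101010101010
  ((b & d) | ~d) = 1010111110101111
  ((((~b & ~c) | b) & a) | ((b & d) | ~d)) = 1010111111101111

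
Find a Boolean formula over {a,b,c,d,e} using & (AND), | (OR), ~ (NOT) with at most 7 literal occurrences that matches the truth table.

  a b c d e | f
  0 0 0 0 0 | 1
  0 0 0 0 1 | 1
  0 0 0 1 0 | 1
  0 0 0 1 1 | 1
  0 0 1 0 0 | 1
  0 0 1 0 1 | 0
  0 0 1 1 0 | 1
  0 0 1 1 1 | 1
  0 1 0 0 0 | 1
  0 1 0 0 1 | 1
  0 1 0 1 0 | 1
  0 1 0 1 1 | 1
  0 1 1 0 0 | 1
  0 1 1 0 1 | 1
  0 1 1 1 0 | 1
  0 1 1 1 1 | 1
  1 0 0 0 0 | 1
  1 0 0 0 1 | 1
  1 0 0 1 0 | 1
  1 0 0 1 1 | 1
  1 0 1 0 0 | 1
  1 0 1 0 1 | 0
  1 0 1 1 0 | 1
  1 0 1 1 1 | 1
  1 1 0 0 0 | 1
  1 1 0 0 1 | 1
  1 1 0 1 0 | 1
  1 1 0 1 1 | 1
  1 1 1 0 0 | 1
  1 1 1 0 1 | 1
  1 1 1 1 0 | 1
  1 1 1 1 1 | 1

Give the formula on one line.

(((b & c) | d) | (~e | ~c))

  (b & c) = 00000000000011110000000000001111
  ((b & c) | d) = 00110011001111110011001100111111
  ~e = 10101010101010101010101010101010
  ~c = 11110000111100001111000011110000
  (~e | ~c) = 11111010111110101111101011111010
  (((b & c) | d) | (~e | ~c)) = 11111011111111111111101111111111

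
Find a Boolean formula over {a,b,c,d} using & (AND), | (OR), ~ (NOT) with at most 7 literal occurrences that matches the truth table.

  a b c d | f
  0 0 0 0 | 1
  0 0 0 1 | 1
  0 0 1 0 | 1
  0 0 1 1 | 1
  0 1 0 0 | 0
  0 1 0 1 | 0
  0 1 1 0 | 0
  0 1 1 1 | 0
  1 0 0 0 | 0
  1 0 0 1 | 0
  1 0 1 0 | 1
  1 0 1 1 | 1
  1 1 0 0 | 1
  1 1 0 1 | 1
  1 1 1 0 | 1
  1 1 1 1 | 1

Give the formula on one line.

  ~a = 1111111100000000
  (~a | c) = 1111111100110011
  ((~a | c) | b) = 1111111100111111
  (a & ((~a | c) | b)) = 0000000000111111
  ~b = 1111000011110000
  (~a & ~b) = 1111000000000000
  ((a & ((~a | c) | b)) | (~a & ~b)) = 1111000000111111

((a & ((~a | c) | b)) | (~a & ~b))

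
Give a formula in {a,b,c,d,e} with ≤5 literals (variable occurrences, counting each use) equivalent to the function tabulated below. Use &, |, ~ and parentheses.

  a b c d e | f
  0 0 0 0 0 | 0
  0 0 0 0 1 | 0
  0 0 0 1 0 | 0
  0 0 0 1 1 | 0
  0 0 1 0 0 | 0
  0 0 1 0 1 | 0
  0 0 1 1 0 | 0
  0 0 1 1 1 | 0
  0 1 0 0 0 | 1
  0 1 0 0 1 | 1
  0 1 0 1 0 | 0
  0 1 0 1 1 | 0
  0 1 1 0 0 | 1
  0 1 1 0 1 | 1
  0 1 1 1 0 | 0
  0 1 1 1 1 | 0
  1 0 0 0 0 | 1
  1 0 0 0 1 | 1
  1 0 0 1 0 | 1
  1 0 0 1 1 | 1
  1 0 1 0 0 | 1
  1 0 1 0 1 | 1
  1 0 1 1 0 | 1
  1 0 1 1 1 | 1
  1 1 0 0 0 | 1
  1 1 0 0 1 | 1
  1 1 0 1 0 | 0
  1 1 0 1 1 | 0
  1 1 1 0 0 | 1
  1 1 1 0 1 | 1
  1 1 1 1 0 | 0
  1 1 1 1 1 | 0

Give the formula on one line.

  (b | a) = 00000000111111111111111111111111
  ~b = 11111111000000001111111100000000
  ~d = 11001100110011001100110011001100
  (~b | ~d) = 11111111110011001111111111001100
  ((b | a) & (~b | ~d)) = 00000000110011001111111111001100

((b | a) & (~b | ~d))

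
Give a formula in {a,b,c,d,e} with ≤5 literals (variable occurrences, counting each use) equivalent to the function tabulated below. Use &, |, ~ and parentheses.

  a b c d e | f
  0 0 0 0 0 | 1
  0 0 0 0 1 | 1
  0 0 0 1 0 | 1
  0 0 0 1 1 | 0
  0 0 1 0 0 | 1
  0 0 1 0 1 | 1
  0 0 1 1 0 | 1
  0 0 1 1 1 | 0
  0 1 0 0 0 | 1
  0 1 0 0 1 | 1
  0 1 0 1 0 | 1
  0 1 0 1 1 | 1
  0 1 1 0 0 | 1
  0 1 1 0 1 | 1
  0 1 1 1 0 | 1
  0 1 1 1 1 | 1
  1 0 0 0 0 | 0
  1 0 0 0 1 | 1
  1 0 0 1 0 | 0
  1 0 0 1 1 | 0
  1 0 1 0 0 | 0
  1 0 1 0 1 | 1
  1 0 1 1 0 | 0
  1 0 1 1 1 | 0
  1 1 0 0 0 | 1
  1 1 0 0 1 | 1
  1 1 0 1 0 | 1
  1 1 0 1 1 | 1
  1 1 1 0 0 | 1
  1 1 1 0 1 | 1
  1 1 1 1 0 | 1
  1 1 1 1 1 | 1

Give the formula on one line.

((b | (e & ~d)) | (~a & ~e))

  ~d = 11001100110011001100110011001100
  (e & ~d) = 01000100010001000100010001000100
  (b | (e & ~d)) = 01000100111111110100010011111111
  ~a = 11111111111111110000000000000000
  ~e = 10101010101010101010101010101010
  (~a & ~e) = 10101010101010100000000000000000
  ((b | (e & ~d)) | (~a & ~e)) = 11101110111111110100010011111111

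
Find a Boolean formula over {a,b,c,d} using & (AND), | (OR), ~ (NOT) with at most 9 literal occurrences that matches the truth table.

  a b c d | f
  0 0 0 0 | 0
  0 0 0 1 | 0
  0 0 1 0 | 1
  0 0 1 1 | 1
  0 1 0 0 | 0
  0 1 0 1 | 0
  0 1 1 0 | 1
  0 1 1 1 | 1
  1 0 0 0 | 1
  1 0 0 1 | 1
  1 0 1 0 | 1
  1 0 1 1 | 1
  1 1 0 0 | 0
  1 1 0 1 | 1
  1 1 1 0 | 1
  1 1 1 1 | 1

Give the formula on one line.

(((c & b) | (a & (d | ~b))) | (c & ~a))

  (c & b) = 0000001100000011
  ~b = 1111000011110000
  (d | ~b) = 1111010111110101
  (a & (d | ~b)) = 0000000011110101
  ((c & b) | (a & (d | ~b))) = 0000001111110111
  ~a = 1111111100000000
  (c & ~a) = 0011001100000000
  (((c & b) | (a & (d | ~b))) | (c & ~a)) = 0011001111110111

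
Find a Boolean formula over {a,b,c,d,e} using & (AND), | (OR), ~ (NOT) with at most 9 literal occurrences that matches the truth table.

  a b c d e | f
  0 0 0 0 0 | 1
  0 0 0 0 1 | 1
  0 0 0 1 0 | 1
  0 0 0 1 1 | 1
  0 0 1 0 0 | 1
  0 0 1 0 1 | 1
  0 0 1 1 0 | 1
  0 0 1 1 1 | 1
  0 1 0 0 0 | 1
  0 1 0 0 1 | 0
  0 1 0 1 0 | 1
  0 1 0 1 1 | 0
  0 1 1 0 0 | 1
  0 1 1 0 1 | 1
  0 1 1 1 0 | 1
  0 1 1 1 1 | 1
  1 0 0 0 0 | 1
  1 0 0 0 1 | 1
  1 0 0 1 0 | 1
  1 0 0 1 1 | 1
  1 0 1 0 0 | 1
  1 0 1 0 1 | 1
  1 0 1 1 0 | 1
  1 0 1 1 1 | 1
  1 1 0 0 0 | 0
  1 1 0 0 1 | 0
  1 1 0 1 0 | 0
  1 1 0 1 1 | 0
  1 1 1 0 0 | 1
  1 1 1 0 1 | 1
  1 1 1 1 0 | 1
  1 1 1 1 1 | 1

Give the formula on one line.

  ~e = 10101010101010101010101010101010
  ~b = 11111111000000001111111100000000
  (~e | ~b) = 11111111101010101111111110101010
  ~a = 11111111111111110000000000000000
  ((~e | ~b) & ~a) = 11111111101010100000000000000000
  (e | ~b) = 11111111010101011111111101010101
  (a & ~b) = 00000000000000001111111100000000
  ((a & ~b) | c) = 00001111000011111111111100001111
  ((e | ~b) & ((a & ~b) | c)) = 00001111000001011111111100000101
  (((~e | ~b) & ~a) | ((e | ~b) & ((a & ~b) | c))) = 11111111101011111111111100000101
  (c | (((~e | ~b) & ~a) | ((e | ~b) & ((a & ~b) | c)))) = 11111111101011111111111100001111

(c | (((~e | ~b) & ~a) | ((e | ~b) & ((a & ~b) | c))))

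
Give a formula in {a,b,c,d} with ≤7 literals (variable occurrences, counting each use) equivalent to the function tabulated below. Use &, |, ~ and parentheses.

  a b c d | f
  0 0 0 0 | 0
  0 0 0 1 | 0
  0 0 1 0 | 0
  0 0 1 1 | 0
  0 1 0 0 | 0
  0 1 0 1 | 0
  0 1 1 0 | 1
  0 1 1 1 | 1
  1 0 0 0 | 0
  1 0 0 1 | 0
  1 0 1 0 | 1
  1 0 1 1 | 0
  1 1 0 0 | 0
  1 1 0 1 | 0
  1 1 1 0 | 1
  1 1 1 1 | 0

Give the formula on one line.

  (a | b) = 0000111111111111
  (c & (a | b)) = 0000001100110011
  ~d = 1010101010101010
  ~a = 1111111100000000
  (~d | ~a) = 1111111110101010
  ((c & (a | b)) & (~d | ~a)) = 0000001100100010

((c & (a | b)) & (~d | ~a))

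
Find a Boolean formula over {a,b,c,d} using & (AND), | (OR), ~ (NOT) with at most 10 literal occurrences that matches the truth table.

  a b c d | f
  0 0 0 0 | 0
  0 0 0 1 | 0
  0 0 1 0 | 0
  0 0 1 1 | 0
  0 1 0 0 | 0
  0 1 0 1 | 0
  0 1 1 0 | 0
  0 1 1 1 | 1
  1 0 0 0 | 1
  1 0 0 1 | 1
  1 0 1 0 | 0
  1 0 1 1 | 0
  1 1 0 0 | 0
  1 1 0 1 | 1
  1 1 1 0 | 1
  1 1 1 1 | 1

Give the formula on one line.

((((a & c) | ~b) | d) & ((a & ~c) | (c & b)))

  (a & c) = 0000000000110011
  ~b = 1111000011110000
  ((a & c) | ~b) = 1111000011110011
  (((a & c) | ~b) | d) = 1111010111110111
  ~c = 1100110011001100
  (a & ~c) = 0000000011001100
  (c & b) = 0000001100000011
  ((a & ~c) | (c & b)) = 0000001111001111
  ((((a & c) | ~b) | d) & ((a & ~c) | (c & b))) = 0000000111000111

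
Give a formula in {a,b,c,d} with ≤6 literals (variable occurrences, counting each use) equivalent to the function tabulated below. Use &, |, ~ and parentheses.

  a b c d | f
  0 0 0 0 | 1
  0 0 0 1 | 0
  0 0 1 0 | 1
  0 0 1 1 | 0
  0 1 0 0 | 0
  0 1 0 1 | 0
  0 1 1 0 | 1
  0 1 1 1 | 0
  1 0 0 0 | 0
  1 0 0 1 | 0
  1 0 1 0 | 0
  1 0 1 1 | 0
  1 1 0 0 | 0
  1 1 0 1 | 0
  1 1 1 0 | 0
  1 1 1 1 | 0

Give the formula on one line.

  ~d = 1010101010101010
  ~a = 1111111100000000
  (~d & ~a) = 1010101000000000
  ~b = 1111000011110000
  (~b | a) = 1111000011111111
  ((~b | a) | c) = 1111001111111111
  ((~d & ~a) & ((~b | a) | c)) = 1010001000000000

((~d & ~a) & ((~b | a) | c))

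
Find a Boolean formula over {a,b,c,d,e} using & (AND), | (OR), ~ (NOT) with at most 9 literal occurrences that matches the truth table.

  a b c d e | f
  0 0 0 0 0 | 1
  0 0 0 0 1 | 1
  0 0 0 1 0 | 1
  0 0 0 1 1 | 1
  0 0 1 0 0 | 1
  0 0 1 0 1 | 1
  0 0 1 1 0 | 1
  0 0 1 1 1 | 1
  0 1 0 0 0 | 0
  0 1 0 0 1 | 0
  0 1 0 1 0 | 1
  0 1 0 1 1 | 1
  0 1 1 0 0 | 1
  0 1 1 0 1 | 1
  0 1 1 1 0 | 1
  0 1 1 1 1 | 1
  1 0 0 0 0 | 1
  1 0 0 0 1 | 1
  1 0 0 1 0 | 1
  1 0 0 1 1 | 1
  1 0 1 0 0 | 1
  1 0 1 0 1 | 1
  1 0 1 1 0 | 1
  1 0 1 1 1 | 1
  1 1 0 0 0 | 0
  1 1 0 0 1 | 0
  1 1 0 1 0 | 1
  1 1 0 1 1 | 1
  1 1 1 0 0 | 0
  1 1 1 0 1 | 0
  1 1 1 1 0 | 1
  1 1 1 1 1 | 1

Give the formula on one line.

((d | ~b) | ((a | c) & (d | ~a)))

  ~b = 11111111000000001111111100000000
  (d | ~b) = 11111111001100111111111100110011
  (a | c) = 00001111000011111111111111111111
  ~a = 11111111111111110000000000000000
  (d | ~a) = 11111111111111110011001100110011
  ((a | c) & (d | ~a)) = 00001111000011110011001100110011
  ((d | ~b) | ((a | c) & (d | ~a))) = 11111111001111111111111100110011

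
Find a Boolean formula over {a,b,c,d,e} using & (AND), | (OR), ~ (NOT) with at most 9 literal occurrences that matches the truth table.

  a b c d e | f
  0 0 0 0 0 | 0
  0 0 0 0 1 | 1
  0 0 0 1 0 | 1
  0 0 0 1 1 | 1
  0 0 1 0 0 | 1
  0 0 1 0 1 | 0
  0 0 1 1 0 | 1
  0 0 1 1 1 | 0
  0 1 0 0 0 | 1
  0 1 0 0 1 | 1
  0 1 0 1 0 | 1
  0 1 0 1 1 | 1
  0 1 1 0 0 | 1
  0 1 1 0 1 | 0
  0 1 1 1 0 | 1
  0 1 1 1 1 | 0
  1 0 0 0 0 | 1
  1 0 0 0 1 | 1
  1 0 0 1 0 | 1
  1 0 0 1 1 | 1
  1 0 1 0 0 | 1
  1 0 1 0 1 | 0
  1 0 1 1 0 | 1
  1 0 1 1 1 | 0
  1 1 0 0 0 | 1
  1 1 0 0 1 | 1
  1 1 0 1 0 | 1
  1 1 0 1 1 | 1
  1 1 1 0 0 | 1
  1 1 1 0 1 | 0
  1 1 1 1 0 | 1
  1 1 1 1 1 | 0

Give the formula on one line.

(((d | ((b | a) | e)) | c) & (~e | ~c))

  (b | a) = 00000000111111111111111111111111
  ((b | a) | e) = 01010101111111111111111111111111
  (d | ((b | a) | e)) = 01110111111111111111111111111111
  ((d | ((b | a) | e)) | c) = 01111111111111111111111111111111
  ~e = 10101010101010101010101010101010
  ~c = 11110000111100001111000011110000
  (~e | ~c) = 11111010111110101111101011111010
  (((d | ((b | a) | e)) | c) & (~e | ~c)) = 01111010111110101111101011111010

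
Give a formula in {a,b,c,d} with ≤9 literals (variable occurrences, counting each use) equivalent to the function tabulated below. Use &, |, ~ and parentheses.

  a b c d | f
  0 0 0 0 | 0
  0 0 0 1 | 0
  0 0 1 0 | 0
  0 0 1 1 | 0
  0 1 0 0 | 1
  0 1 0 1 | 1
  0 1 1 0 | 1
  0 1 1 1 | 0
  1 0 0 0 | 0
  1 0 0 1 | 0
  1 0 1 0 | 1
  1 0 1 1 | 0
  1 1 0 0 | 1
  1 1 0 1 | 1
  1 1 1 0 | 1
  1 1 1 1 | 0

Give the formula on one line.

  (b | a) = 0000111111111111
  (c | b) = 0011111100111111
  ((b | a) & (c | b)) = 0000111100111111
  ~d = 1010101010101010
  (a & ~d) = 0000000010101010
  ~c = 1100110011001100
  ((a & ~d) | ~c) = 1100110011101110
  (((a & ~d) | ~c) | ~d) = 1110111011101110
  (((b | a) & (c | b)) & (((a & ~d) | ~c) | ~d)) = 0000111000101110

(((b | a) & (c | b)) & (((a & ~d) | ~c) | ~d))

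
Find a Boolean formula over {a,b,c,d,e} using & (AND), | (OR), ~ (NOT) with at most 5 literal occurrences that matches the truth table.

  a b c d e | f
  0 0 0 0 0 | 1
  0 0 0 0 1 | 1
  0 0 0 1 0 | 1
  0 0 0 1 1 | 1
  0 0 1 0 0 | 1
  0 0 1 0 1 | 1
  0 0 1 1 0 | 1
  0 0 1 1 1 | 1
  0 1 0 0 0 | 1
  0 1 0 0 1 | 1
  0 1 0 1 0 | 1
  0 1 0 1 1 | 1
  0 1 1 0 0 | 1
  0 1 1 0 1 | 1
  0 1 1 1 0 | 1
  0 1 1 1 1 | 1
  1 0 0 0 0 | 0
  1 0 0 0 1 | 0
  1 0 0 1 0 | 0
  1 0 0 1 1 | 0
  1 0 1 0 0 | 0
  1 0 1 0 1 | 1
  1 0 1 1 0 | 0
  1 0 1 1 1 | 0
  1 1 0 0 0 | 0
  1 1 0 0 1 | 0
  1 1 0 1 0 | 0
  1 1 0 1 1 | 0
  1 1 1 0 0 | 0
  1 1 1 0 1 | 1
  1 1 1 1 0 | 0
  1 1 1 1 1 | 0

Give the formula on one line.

  ~d = 11001100110011001100110011001100
  (~d & e) = 01000100010001000100010001000100
  ~a = 11111111111111110000000000000000
  ((~d & e) | ~a) = 11111111111111110100010001000100
  (((~d & e) | ~a) & c) = 00001111000011110000010000000100
  ((((~d & e) | ~a) & c) | ~a) = 11111111111111110000010000000100

((((~d & e) | ~a) & c) | ~a)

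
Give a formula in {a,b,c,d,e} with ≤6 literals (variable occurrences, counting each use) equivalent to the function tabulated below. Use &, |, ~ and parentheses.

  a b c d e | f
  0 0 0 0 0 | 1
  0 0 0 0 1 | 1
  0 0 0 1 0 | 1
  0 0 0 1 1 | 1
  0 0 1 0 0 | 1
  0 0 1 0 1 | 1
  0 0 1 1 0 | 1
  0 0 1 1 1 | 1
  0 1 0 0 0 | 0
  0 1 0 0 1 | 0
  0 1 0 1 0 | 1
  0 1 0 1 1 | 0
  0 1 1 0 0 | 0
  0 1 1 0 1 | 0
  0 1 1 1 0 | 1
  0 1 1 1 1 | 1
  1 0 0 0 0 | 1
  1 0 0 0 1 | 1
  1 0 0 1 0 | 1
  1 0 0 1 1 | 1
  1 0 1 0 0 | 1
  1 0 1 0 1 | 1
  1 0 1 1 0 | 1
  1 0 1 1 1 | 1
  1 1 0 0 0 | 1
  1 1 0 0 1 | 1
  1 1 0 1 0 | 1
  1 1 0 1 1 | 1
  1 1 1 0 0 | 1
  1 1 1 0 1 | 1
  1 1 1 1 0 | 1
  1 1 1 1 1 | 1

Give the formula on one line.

((~b | a) | (d & (c | ~e)))

  ~b = 11111111000000001111111100000000
  (~b | a) = 11111111000000001111111111111111
  ~e = 10101010101010101010101010101010
  (c | ~e) = 10101111101011111010111110101111
  (d & (c | ~e)) = 00100011001000110010001100100011
  ((~b | a) | (d & (c | ~e))) = 11111111001000111111111111111111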